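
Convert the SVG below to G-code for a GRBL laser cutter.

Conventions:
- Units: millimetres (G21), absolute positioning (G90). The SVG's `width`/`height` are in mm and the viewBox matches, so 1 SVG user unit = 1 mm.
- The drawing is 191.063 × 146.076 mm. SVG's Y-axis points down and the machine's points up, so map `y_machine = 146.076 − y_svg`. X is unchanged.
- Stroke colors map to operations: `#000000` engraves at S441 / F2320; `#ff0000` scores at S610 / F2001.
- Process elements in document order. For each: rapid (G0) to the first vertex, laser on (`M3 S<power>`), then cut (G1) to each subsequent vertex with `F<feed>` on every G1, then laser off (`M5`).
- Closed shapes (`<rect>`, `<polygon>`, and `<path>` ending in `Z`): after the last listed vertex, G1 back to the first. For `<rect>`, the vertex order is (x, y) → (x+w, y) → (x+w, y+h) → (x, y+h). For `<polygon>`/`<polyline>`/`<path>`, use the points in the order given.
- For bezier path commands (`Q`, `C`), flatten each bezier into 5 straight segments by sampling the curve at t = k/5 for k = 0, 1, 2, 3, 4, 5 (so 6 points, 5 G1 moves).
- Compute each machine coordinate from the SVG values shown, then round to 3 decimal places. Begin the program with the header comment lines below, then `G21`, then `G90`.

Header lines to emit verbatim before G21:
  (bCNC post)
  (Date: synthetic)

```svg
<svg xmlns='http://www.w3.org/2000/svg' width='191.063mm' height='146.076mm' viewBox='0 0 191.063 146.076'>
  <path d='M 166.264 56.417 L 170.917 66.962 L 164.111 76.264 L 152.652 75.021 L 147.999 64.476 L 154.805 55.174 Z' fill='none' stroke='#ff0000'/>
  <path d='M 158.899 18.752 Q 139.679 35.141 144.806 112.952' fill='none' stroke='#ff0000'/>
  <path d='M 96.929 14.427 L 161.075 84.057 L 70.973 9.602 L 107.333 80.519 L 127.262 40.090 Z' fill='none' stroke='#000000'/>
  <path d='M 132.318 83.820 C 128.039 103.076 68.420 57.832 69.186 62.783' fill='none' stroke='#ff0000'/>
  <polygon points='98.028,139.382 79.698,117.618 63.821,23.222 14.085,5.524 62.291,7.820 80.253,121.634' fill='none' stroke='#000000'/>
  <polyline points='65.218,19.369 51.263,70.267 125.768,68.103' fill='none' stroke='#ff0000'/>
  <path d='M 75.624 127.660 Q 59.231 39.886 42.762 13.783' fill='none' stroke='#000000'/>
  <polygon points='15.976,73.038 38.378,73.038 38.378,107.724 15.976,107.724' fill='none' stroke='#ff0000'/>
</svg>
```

Since the viewBox matches the mm dimensions, user units are millimetres directly. The only transform is the Y-flip y_m = 146.076 − y_svg.

Shape 1 is a regular polygon drawn with `<path>`. Its stroke #ff0000 means score at S610, F2001. After flipping Y the toolpath is (166.264,89.659) → (170.917,79.114) → (164.111,69.812) → (152.652,71.055) → (147.999,81.600) → (154.805,90.902) → (166.264,89.659), returning to the start.

Shape 2 is a quadratic bezier drawn with `<path>`. Its stroke #ff0000 means score at S610, F2001. After flipping Y the toolpath is (158.899,127.324) → (152.185,118.312) → (147.419,104.385) → (144.600,85.545) → (143.729,61.792) → (144.806,33.124).

Shape 3 is a closed polygon drawn with `<path>`. Its stroke #000000 means engrave at S441, F2320. After flipping Y the toolpath is (96.929,131.649) → (161.075,62.019) → (70.973,136.474) → (107.333,65.557) → (127.262,105.986) → (96.929,131.649), returning to the start.

Shape 4 is a cubic bezier drawn with `<path>`. Its stroke #ff0000 means score at S610, F2001. After flipping Y the toolpath is (132.318,62.256) → (124.036,57.525) → (108.026,62.768) → (89.845,72.481) → (75.047,81.158) → (69.186,83.293).

Shape 5 is a closed polygon drawn with `<polygon>`. Its stroke #000000 means engrave at S441, F2320. After flipping Y the toolpath is (98.028,6.694) → (79.698,28.458) → (63.821,122.854) → (14.085,140.552) → (62.291,138.256) → (80.253,24.442) → (98.028,6.694), returning to the start.

Shape 6 is a open polyline drawn with `<polyline>`. Its stroke #ff0000 means score at S610, F2001. After flipping Y the toolpath is (65.218,126.707) → (51.263,75.809) → (125.768,77.973).

Shape 7 is a quadratic bezier drawn with `<path>`. Its stroke #000000 means engrave at S441, F2320. After flipping Y the toolpath is (75.624,18.416) → (69.064,51.059) → (62.497,78.768) → (55.925,101.543) → (49.347,119.385) → (42.762,132.293).

Shape 8 is a rectangle drawn with `<polygon>`. Its stroke #ff0000 means score at S610, F2001. After flipping Y the toolpath is (15.976,73.038) → (38.378,73.038) → (38.378,38.352) → (15.976,38.352) → (15.976,73.038), returning to the start.

(bCNC post)
(Date: synthetic)
G21
G90
G0 X166.264 Y89.659
M3 S610
G1 X170.917 Y79.114 F2001
G1 X164.111 Y69.812 F2001
G1 X152.652 Y71.055 F2001
G1 X147.999 Y81.600 F2001
G1 X154.805 Y90.902 F2001
G1 X166.264 Y89.659 F2001
M5
G0 X158.899 Y127.324
M3 S610
G1 X152.185 Y118.312 F2001
G1 X147.419 Y104.385 F2001
G1 X144.600 Y85.545 F2001
G1 X143.729 Y61.792 F2001
G1 X144.806 Y33.124 F2001
M5
G0 X96.929 Y131.649
M3 S441
G1 X161.075 Y62.019 F2320
G1 X70.973 Y136.474 F2320
G1 X107.333 Y65.557 F2320
G1 X127.262 Y105.986 F2320
G1 X96.929 Y131.649 F2320
M5
G0 X132.318 Y62.256
M3 S610
G1 X124.036 Y57.525 F2001
G1 X108.026 Y62.768 F2001
G1 X89.845 Y72.481 F2001
G1 X75.047 Y81.158 F2001
G1 X69.186 Y83.293 F2001
M5
G0 X98.028 Y6.694
M3 S441
G1 X79.698 Y28.458 F2320
G1 X63.821 Y122.854 F2320
G1 X14.085 Y140.552 F2320
G1 X62.291 Y138.256 F2320
G1 X80.253 Y24.442 F2320
G1 X98.028 Y6.694 F2320
M5
G0 X65.218 Y126.707
M3 S610
G1 X51.263 Y75.809 F2001
G1 X125.768 Y77.973 F2001
M5
G0 X75.624 Y18.416
M3 S441
G1 X69.064 Y51.059 F2320
G1 X62.497 Y78.768 F2320
G1 X55.925 Y101.543 F2320
G1 X49.347 Y119.385 F2320
G1 X42.762 Y132.293 F2320
M5
G0 X15.976 Y73.038
M3 S610
G1 X38.378 Y73.038 F2001
G1 X38.378 Y38.352 F2001
G1 X15.976 Y38.352 F2001
G1 X15.976 Y73.038 F2001
M5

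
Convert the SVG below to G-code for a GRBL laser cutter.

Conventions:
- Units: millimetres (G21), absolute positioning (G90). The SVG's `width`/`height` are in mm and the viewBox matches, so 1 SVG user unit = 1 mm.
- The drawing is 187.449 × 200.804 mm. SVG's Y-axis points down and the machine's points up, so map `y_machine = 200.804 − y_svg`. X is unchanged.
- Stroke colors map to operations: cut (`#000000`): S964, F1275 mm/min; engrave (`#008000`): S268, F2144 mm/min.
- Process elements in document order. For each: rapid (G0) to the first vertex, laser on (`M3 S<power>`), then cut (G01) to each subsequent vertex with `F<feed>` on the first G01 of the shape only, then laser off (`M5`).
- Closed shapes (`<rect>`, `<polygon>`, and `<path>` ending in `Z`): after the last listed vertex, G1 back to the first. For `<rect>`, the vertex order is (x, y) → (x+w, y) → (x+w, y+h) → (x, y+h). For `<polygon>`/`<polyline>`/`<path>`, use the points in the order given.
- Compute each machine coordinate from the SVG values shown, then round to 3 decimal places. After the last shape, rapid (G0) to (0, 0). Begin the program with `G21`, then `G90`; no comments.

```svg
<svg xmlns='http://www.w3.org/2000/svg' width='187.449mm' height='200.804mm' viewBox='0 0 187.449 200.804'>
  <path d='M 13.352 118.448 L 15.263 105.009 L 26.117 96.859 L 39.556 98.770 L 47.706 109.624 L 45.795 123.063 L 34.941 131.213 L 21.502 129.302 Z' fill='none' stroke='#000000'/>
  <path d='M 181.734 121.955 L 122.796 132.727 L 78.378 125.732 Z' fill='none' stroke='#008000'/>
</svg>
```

G21
G90
G0 X13.352 Y82.356
M3 S964
G01 X15.263 Y95.795 F1275
G01 X26.117 Y103.945
G01 X39.556 Y102.034
G01 X47.706 Y91.180
G01 X45.795 Y77.741
G01 X34.941 Y69.591
G01 X21.502 Y71.502
G01 X13.352 Y82.356
M5
G0 X181.734 Y78.849
M3 S268
G01 X122.796 Y68.077 F2144
G01 X78.378 Y75.072
G01 X181.734 Y78.849
M5
G0 X0.000 Y0.000

viewBox `0 0 187.449 200.804` with mm width/height → 1 unit = 1 mm. Flip: y_m = 200.804 − y_svg.

**Shape 1** — `<path>` regular polygon, stroke `#000000` → cut (S964, F1275). Machine vertices: (13.352,82.356) → (15.263,95.795) → (26.117,103.945) → (39.556,102.034) → (47.706,91.180) → (45.795,77.741) → (34.941,69.591) → (21.502,71.502) → (13.352,82.356). Closed: final G1 returns to the first vertex.

**Shape 2** — `<path>` closed polygon, stroke `#008000` → engrave (S268, F2144). Machine vertices: (181.734,78.849) → (122.796,68.077) → (78.378,75.072) → (181.734,78.849). Closed: final G1 returns to the first vertex.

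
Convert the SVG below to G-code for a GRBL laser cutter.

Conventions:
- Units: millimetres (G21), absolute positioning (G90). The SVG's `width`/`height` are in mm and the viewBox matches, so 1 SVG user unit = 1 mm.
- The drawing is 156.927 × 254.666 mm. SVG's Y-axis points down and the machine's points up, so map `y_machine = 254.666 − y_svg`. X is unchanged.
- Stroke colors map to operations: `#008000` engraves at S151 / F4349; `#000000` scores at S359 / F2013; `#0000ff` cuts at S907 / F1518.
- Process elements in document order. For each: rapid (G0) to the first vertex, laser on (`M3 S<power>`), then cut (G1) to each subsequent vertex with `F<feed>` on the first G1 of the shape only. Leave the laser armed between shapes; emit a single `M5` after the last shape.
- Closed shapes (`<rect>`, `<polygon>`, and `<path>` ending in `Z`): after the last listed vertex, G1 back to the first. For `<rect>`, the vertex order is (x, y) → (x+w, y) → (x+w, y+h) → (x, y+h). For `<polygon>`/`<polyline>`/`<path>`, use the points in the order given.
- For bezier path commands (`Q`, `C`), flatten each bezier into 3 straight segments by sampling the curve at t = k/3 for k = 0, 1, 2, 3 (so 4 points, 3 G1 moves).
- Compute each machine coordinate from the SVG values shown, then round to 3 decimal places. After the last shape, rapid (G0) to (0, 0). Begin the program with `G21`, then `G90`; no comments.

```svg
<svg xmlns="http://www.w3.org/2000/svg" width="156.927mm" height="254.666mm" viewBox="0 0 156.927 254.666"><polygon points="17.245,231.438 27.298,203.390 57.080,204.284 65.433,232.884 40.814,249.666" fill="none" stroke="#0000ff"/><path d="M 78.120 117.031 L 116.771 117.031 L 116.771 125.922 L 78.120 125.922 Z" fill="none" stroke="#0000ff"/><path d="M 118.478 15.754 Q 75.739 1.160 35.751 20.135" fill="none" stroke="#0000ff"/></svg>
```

1 u = 1 mm; y_m = 254.666 − y.

[1] `<polygon>` regular polygon, #0000ff→cut S907 F1518: (17.245,23.228) → (27.298,51.276) → (57.080,50.382) → (65.433,21.782) → (40.814,5.000) → (17.245,23.228) (closed)

[2] `<path>` rectangle, #0000ff→cut S907 F1518: (78.120,137.635) → (116.771,137.635) → (116.771,128.744) → (78.120,128.744) → (78.120,137.635) (closed)

[3] `<path>` quadratic bezier, #0000ff→cut S907 F1518: (118.478,238.912) → (90.291,244.911) → (62.715,243.451) → (35.751,234.531)

G21
G90
G0 X17.245 Y23.228
M3 S907
G1 X27.298 Y51.276 F1518
G1 X57.080 Y50.382
G1 X65.433 Y21.782
G1 X40.814 Y5.000
G1 X17.245 Y23.228
G0 X78.120 Y137.635
M3 S907
G1 X116.771 Y137.635 F1518
G1 X116.771 Y128.744
G1 X78.120 Y128.744
G1 X78.120 Y137.635
G0 X118.478 Y238.912
M3 S907
G1 X90.291 Y244.911 F1518
G1 X62.715 Y243.451
G1 X35.751 Y234.531
M5
G0 X0.000 Y0.000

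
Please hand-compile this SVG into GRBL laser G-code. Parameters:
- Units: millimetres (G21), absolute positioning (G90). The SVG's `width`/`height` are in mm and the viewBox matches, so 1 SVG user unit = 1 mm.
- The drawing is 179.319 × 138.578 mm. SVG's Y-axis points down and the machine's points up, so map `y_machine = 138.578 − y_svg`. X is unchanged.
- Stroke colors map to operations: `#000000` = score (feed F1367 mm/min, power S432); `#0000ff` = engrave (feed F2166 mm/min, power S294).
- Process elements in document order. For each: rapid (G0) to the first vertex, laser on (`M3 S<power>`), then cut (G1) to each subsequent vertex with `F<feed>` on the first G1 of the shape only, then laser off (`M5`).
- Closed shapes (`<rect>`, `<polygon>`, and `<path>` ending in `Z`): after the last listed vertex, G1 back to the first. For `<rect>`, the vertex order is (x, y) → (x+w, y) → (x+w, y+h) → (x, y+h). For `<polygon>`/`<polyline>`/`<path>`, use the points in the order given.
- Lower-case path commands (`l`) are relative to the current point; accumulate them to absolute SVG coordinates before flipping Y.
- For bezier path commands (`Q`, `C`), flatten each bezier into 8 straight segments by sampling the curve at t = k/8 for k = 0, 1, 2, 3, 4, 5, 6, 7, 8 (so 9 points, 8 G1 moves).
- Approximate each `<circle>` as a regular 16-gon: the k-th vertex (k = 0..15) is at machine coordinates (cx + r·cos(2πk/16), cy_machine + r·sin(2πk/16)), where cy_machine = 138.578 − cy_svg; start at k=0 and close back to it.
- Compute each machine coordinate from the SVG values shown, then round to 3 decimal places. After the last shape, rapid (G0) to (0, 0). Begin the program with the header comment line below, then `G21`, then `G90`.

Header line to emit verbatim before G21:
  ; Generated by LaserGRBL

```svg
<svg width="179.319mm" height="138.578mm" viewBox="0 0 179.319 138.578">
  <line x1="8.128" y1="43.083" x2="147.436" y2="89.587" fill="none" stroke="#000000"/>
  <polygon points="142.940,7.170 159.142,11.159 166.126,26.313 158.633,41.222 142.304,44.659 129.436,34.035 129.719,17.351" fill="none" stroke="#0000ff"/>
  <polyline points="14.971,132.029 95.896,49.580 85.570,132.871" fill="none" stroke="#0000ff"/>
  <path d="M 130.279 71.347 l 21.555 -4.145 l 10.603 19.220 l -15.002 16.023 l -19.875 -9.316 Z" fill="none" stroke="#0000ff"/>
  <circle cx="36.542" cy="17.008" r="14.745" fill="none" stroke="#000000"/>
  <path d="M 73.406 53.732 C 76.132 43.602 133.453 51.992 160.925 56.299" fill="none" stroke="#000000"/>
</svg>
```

viewBox `0 0 179.319 138.578` with mm width/height → 1 unit = 1 mm. Flip: y_m = 138.578 − y_svg.

**Shape 1** — `<line>` line segment, stroke `#000000` → score (S432, F1367). Machine vertices: (8.128,95.495) → (147.436,48.991). Open path.

**Shape 2** — `<polygon>` regular polygon, stroke `#0000ff` → engrave (S294, F2166). Machine vertices: (142.940,131.408) → (159.142,127.419) → (166.126,112.265) → (158.633,97.356) → (142.304,93.919) → (129.436,104.543) → (129.719,121.227) → (142.940,131.408). Closed: final G1 returns to the first vertex.

**Shape 3** — `<polyline>` open polyline, stroke `#0000ff` → engrave (S294, F2166). Machine vertices: (14.971,6.549) → (95.896,88.998) → (85.570,5.707). Open path.

**Shape 4** — `<path>` regular polygon, stroke `#0000ff` → engrave (S294, F2166). Machine vertices: (130.279,67.231) → (151.834,71.376) → (162.437,52.156) → (147.435,36.133) → (127.560,45.449) → (130.279,67.231). Closed: final G1 returns to the first vertex.

**Shape 5** — `<circle>` circle, stroke `#000000` → score (S432, F1367). Machine vertices: (51.287,121.570) → (50.165,127.213) → (46.968,131.996) → (42.185,135.193) → (36.542,136.315) → (30.899,135.193) → (26.116,131.996) → (22.919,127.213) → (21.797,121.570) → (22.919,115.927) → (26.116,111.144) → (30.899,107.947) → (36.542,106.825) → (42.185,107.947) → (46.968,111.144) → (50.165,115.927) → (51.287,121.570). Closed: final G1 returns to the first vertex.

**Shape 6** — `<path>` cubic bezier, stroke `#000000` → score (S432, F1367). Control points (SVG): P0=(73.406,53.732), P1=(76.132,43.602), P2=(133.453,51.992), P3=(160.925,56.299); sampled at t=k/8. Machine vertices: (73.406,84.846) → (76.822,87.821) → (84.368,89.324) → (95.052,89.621) → (107.886,88.976) → (121.880,87.655) → (136.044,85.922) → (149.389,84.041) → (160.925,82.279). Open path.

; Generated by LaserGRBL
G21
G90
G0 X8.128 Y95.495
M3 S432
G1 X147.436 Y48.991 F1367
M5
G0 X142.940 Y131.408
M3 S294
G1 X159.142 Y127.419 F2166
G1 X166.126 Y112.265
G1 X158.633 Y97.356
G1 X142.304 Y93.919
G1 X129.436 Y104.543
G1 X129.719 Y121.227
G1 X142.940 Y131.408
M5
G0 X14.971 Y6.549
M3 S294
G1 X95.896 Y88.998 F2166
G1 X85.570 Y5.707
M5
G0 X130.279 Y67.231
M3 S294
G1 X151.834 Y71.376 F2166
G1 X162.437 Y52.156
G1 X147.435 Y36.133
G1 X127.560 Y45.449
G1 X130.279 Y67.231
M5
G0 X51.287 Y121.570
M3 S432
G1 X50.165 Y127.213 F1367
G1 X46.968 Y131.996
G1 X42.185 Y135.193
G1 X36.542 Y136.315
G1 X30.899 Y135.193
G1 X26.116 Y131.996
G1 X22.919 Y127.213
G1 X21.797 Y121.570
G1 X22.919 Y115.927
G1 X26.116 Y111.144
G1 X30.899 Y107.947
G1 X36.542 Y106.825
G1 X42.185 Y107.947
G1 X46.968 Y111.144
G1 X50.165 Y115.927
G1 X51.287 Y121.570
M5
G0 X73.406 Y84.846
M3 S432
G1 X76.822 Y87.821 F1367
G1 X84.368 Y89.324
G1 X95.052 Y89.621
G1 X107.886 Y88.976
G1 X121.880 Y87.655
G1 X136.044 Y85.922
G1 X149.389 Y84.041
G1 X160.925 Y82.279
M5
G0 X0.000 Y0.000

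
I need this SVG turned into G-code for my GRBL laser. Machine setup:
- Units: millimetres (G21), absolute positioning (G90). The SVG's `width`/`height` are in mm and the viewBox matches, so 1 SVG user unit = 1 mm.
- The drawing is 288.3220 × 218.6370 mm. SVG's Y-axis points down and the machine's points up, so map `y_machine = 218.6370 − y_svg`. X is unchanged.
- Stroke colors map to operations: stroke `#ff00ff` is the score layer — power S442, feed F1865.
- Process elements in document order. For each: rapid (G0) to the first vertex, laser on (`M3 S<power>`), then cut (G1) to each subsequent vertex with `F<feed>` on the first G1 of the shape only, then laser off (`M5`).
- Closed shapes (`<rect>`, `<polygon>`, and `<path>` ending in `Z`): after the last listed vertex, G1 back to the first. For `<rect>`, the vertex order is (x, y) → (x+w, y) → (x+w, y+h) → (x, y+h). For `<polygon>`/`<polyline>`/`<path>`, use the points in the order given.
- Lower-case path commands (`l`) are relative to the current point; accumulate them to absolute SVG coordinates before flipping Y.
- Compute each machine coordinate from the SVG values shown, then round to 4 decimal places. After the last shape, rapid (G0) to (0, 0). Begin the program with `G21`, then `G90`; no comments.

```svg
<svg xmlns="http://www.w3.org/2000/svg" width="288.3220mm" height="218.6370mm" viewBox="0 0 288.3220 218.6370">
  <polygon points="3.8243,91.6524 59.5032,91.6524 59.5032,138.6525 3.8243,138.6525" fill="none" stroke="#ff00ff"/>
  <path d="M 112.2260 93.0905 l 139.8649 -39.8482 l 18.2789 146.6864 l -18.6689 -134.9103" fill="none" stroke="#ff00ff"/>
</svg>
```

G21
G90
G0 X3.8243 Y126.9846
M3 S442
G1 X59.5032 Y126.9846 F1865
G1 X59.5032 Y79.9845
G1 X3.8243 Y79.9845
G1 X3.8243 Y126.9846
M5
G0 X112.2260 Y125.5465
M3 S442
G1 X252.0909 Y165.3947 F1865
G1 X270.3698 Y18.7083
G1 X251.7009 Y153.6186
M5
G0 X0.0000 Y0.0000

viewBox `0 0 288.3220 218.6370` with mm width/height → 1 unit = 1 mm. Flip: y_m = 218.6370 − y_svg.

**Shape 1** — `<polygon>` rectangle, stroke `#ff00ff` → score (S442, F1865). Machine vertices: (3.8243,126.9846) → (59.5032,126.9846) → (59.5032,79.9845) → (3.8243,79.9845) → (3.8243,126.9846). Closed: final G1 returns to the first vertex.

**Shape 2** — `<path>` open polyline, stroke `#ff00ff` → score (S442, F1865). Machine vertices: (112.2260,125.5465) → (252.0909,165.3947) → (270.3698,18.7083) → (251.7009,153.6186). Open path.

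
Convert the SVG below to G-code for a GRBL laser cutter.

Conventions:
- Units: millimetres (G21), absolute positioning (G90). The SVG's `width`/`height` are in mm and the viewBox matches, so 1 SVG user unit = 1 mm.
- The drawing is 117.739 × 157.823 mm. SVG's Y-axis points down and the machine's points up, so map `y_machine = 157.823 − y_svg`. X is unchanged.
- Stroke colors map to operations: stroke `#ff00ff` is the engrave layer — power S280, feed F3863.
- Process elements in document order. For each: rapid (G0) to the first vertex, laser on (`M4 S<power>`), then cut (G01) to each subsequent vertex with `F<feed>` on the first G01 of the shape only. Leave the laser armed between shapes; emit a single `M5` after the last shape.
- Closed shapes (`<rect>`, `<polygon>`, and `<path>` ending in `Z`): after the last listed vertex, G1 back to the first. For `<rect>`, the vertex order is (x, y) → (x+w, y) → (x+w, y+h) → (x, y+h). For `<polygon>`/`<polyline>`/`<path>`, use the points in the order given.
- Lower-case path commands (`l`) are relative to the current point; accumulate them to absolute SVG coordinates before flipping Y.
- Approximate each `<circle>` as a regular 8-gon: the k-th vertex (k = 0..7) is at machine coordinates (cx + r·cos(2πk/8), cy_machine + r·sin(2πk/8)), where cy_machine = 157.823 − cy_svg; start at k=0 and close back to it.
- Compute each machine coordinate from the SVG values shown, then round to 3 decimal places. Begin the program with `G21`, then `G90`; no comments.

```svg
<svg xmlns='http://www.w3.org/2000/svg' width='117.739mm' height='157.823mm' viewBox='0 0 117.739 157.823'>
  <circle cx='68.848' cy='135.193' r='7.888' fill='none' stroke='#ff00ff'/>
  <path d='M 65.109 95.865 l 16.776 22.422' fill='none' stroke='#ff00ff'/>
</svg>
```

Since the viewBox matches the mm dimensions, user units are millimetres directly. The only transform is the Y-flip y_m = 157.823 − y_svg.

Shape 1 is a circle drawn with `<circle>`. Its stroke #ff00ff means engrave at S280, F3863. After flipping Y the toolpath is (76.736,22.630) → (74.426,28.208) → (68.848,30.518) → (63.270,28.208) → (60.960,22.630) → (63.270,17.052) → (68.848,14.742) → (74.426,17.052) → (76.736,22.630), returning to the start.

Shape 2 is a line segment drawn with `<path>`. Its stroke #ff00ff means engrave at S280, F3863. After flipping Y the toolpath is (65.109,61.958) → (81.885,39.536).

G21
G90
G0 X76.736 Y22.630
M4 S280
G01 X74.426 Y28.208 F3863
G01 X68.848 Y30.518
G01 X63.270 Y28.208
G01 X60.960 Y22.630
G01 X63.270 Y17.052
G01 X68.848 Y14.742
G01 X74.426 Y17.052
G01 X76.736 Y22.630
G0 X65.109 Y61.958
M4 S280
G01 X81.885 Y39.536 F3863
M5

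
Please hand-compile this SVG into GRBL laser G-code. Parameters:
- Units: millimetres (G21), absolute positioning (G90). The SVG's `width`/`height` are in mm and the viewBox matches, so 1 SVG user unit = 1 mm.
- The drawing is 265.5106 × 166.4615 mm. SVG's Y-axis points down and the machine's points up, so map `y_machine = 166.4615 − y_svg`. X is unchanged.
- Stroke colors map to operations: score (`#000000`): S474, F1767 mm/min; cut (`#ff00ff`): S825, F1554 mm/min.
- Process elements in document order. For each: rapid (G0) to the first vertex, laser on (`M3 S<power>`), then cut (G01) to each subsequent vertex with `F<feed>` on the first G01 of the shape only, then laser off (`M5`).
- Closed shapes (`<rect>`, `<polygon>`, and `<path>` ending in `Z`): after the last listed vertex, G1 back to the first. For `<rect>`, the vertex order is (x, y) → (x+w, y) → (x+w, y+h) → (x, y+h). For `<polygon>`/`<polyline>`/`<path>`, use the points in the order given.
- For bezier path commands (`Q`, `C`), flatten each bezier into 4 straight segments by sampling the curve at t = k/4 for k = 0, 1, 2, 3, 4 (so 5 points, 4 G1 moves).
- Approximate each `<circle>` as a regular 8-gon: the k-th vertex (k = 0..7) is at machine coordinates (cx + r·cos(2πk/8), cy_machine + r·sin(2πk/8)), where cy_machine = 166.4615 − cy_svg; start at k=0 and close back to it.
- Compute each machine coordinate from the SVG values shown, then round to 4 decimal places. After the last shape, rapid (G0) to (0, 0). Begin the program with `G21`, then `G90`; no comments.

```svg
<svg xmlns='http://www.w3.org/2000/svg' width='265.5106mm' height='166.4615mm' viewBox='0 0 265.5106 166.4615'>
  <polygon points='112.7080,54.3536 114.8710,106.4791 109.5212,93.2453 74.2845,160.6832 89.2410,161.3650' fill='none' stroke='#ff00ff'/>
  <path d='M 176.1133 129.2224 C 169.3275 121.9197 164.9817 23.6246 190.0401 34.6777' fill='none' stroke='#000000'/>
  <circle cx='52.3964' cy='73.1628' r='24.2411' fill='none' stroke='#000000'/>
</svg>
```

1 u = 1 mm; y_m = 166.4615 − y.

[1] `<polygon>` closed polygon, #ff00ff→cut S825 F1554: (112.7080,112.1079) → (114.8710,59.9824) → (109.5212,73.2162) → (74.2845,5.7783) → (89.2410,5.0965) → (112.7080,112.1079) (closed)

[2] `<path>` cubic bezier, #000000→score S474 F1767: (176.1133,37.2391) → (171.9028,56.6469) → (171.1351,91.3949) → (176.3383,122.7012) → (190.0401,131.7838)

[3] `<circle>` circle, #000000→score S474 F1767: (76.6375,93.2987) → (69.5374,110.4397) → (52.3964,117.5398) → (35.2554,110.4397) → (28.1553,93.2987) → (35.2554,76.1577) → (52.3964,69.0576) → (69.5374,76.1577) → (76.6375,93.2987) (closed)

G21
G90
G0 X112.7080 Y112.1079
M3 S825
G01 X114.8710 Y59.9824 F1554
G01 X109.5212 Y73.2162
G01 X74.2845 Y5.7783
G01 X89.2410 Y5.0965
G01 X112.7080 Y112.1079
M5
G0 X176.1133 Y37.2391
M3 S474
G01 X171.9028 Y56.6469 F1767
G01 X171.1351 Y91.3949
G01 X176.3383 Y122.7012
G01 X190.0401 Y131.7838
M5
G0 X76.6375 Y93.2987
M3 S474
G01 X69.5374 Y110.4397 F1767
G01 X52.3964 Y117.5398
G01 X35.2554 Y110.4397
G01 X28.1553 Y93.2987
G01 X35.2554 Y76.1577
G01 X52.3964 Y69.0576
G01 X69.5374 Y76.1577
G01 X76.6375 Y93.2987
M5
G0 X0.0000 Y0.0000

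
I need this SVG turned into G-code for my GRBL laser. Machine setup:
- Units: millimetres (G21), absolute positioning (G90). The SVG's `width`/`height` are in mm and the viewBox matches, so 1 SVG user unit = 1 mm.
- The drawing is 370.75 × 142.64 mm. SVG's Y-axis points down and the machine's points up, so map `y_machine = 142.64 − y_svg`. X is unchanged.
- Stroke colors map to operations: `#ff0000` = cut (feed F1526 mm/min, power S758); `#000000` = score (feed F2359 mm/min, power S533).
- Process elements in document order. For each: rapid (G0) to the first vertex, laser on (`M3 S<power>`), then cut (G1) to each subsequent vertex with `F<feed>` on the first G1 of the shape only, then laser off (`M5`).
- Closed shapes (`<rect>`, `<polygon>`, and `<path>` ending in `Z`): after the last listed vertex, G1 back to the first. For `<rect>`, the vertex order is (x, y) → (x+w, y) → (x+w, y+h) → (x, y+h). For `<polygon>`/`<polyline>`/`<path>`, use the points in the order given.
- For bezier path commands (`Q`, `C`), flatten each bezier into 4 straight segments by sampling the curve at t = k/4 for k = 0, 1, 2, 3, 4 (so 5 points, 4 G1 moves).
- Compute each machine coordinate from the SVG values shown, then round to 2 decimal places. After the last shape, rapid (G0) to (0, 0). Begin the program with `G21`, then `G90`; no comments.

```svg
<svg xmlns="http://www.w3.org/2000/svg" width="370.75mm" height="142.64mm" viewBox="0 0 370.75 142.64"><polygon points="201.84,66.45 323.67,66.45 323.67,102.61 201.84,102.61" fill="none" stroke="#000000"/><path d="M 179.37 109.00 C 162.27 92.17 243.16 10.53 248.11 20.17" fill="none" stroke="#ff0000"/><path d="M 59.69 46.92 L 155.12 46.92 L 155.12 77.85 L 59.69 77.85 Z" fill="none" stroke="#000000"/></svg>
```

viewBox `0 0 370.75 142.64` with mm width/height → 1 unit = 1 mm. Flip: y_m = 142.64 − y_svg.

**Shape 1** — `<polygon>` rectangle, stroke `#000000` → score (S533, F2359). Machine vertices: (201.84,76.19) → (323.67,76.19) → (323.67,40.03) → (201.84,40.03) → (201.84,76.19). Closed: final G1 returns to the first vertex.

**Shape 2** — `<path>` cubic bezier, stroke `#ff0000` → cut (S758, F1526). Control points (SVG): P0=(179.37,109.00), P1=(162.27,92.17), P2=(243.16,10.53), P3=(248.11,20.17); sampled at t=k/4. Machine vertices: (179.37,33.64) → (182.20,55.98) → (205.47,87.98) → (232.88,115.02) → (248.11,122.47). Open path.

**Shape 3** — `<path>` rectangle, stroke `#000000` → score (S533, F2359). Machine vertices: (59.69,95.72) → (155.12,95.72) → (155.12,64.79) → (59.69,64.79) → (59.69,95.72). Closed: final G1 returns to the first vertex.

G21
G90
G0 X201.84 Y76.19
M3 S533
G1 X323.67 Y76.19 F2359
G1 X323.67 Y40.03
G1 X201.84 Y40.03
G1 X201.84 Y76.19
M5
G0 X179.37 Y33.64
M3 S758
G1 X182.20 Y55.98 F1526
G1 X205.47 Y87.98
G1 X232.88 Y115.02
G1 X248.11 Y122.47
M5
G0 X59.69 Y95.72
M3 S533
G1 X155.12 Y95.72 F2359
G1 X155.12 Y64.79
G1 X59.69 Y64.79
G1 X59.69 Y95.72
M5
G0 X0.00 Y0.00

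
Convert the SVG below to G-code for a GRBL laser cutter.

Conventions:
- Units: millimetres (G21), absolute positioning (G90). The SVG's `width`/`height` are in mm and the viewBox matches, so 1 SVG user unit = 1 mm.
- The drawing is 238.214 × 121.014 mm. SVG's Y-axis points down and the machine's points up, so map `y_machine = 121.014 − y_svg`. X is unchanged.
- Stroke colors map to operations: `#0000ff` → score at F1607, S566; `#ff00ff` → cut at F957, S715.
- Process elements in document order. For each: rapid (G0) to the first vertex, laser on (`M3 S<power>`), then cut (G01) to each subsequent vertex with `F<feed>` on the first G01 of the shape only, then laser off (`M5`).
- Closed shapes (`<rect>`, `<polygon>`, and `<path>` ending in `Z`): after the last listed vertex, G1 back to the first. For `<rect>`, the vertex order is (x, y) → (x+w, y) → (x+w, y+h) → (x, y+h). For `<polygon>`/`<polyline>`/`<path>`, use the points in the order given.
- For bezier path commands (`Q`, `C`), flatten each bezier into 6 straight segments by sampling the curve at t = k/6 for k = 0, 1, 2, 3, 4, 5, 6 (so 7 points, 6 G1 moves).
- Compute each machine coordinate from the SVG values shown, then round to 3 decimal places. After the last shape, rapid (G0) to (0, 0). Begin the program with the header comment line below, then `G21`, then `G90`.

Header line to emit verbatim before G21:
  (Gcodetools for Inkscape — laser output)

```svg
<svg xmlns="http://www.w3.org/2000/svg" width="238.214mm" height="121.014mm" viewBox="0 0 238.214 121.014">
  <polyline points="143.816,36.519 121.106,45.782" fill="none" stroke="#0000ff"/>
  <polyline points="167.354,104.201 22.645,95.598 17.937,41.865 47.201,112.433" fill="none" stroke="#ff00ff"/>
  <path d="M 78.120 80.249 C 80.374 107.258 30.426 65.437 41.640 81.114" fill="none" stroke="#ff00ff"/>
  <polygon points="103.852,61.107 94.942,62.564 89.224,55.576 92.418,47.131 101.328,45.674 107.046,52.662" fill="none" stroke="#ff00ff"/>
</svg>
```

(Gcodetools for Inkscape — laser output)
G21
G90
G0 X143.816 Y84.495
M3 S566
G01 X121.106 Y75.232 F1607
M5
G0 X167.354 Y16.813
M3 S715
G01 X22.645 Y25.416 F957
G01 X17.937 Y79.149
G01 X47.201 Y8.581
M5
G0 X78.120 Y40.765
M3 S715
G01 X75.422 Y32.411 F957
G01 X67.172 Y32.021
G01 X56.520 Y36.083
G01 X46.615 Y41.090
G01 X40.605 Y43.532
G01 X41.640 Y39.900
M5
G0 X103.852 Y59.907
M3 S715
G01 X94.942 Y58.450 F957
G01 X89.224 Y65.438
G01 X92.418 Y73.883
G01 X101.328 Y75.340
G01 X107.046 Y68.352
G01 X103.852 Y59.907
M5
G0 X0.000 Y0.000

Since the viewBox matches the mm dimensions, user units are millimetres directly. The only transform is the Y-flip y_m = 121.014 − y_svg.

Shape 1 is a line segment drawn with `<polyline>`. Its stroke #0000ff means score at S566, F1607. After flipping Y the toolpath is (143.816,84.495) → (121.106,75.232).

Shape 2 is a open polyline drawn with `<polyline>`. Its stroke #ff00ff means cut at S715, F957. After flipping Y the toolpath is (167.354,16.813) → (22.645,25.416) → (17.937,79.149) → (47.201,8.581).

Shape 3 is a cubic bezier drawn with `<path>`. Its stroke #ff00ff means cut at S715, F957. After flipping Y the toolpath is (78.120,40.765) → (75.422,32.411) → (67.172,32.021) → (56.520,36.083) → (46.615,41.090) → (40.605,43.532) → (41.640,39.900).

Shape 4 is a regular polygon drawn with `<polygon>`. Its stroke #ff00ff means cut at S715, F957. After flipping Y the toolpath is (103.852,59.907) → (94.942,58.450) → (89.224,65.438) → (92.418,73.883) → (101.328,75.340) → (107.046,68.352) → (103.852,59.907), returning to the start.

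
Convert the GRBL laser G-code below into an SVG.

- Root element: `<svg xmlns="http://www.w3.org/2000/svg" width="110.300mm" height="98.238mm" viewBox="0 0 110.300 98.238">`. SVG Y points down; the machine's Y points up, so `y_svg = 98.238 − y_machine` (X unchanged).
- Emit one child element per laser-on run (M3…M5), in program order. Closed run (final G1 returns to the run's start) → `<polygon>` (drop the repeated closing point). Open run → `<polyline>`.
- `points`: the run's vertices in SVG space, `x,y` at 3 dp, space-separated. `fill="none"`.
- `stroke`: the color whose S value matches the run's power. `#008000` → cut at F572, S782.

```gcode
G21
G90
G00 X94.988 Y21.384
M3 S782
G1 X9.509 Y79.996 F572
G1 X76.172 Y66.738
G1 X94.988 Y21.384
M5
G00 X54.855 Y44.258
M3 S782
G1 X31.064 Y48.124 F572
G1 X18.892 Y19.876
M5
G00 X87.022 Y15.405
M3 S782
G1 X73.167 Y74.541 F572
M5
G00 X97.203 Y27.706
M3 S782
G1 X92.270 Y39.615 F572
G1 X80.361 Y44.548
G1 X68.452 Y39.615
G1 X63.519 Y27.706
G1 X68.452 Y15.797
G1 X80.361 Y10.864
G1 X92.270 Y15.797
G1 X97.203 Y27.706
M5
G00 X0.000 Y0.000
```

Machine Y-up, SVG Y-down with viewBox height 98.238, so y_svg = 98.238 − y_machine; X carries over. Every run uses S782, so all elements get stroke `#008000` (cut).

Run 1: The run returns to its start, so emit a `<polygon>` with points (Y-flipped): 94.988,76.854 9.509,18.242 76.172,31.500.

Run 2: The run is open, so emit a `<polyline>` with points (Y-flipped): 54.855,53.980 31.064,50.114 18.892,78.362.

Run 3: The run is open, so emit a `<polyline>` with points (Y-flipped): 87.022,82.833 73.167,23.697.

Run 4: The run returns to its start, so emit a `<polygon>` with points (Y-flipped): 97.203,70.532 92.270,58.623 80.361,53.690 68.452,58.623 63.519,70.532 68.452,82.441 80.361,87.374 92.270,82.441.

<svg xmlns="http://www.w3.org/2000/svg" width="110.300mm" height="98.238mm" viewBox="0 0 110.300 98.238">
  <polygon points="94.988,76.854 9.509,18.242 76.172,31.500" fill="none" stroke="#008000"/>
  <polyline points="54.855,53.980 31.064,50.114 18.892,78.362" fill="none" stroke="#008000"/>
  <polyline points="87.022,82.833 73.167,23.697" fill="none" stroke="#008000"/>
  <polygon points="97.203,70.532 92.270,58.623 80.361,53.690 68.452,58.623 63.519,70.532 68.452,82.441 80.361,87.374 92.270,82.441" fill="none" stroke="#008000"/>
</svg>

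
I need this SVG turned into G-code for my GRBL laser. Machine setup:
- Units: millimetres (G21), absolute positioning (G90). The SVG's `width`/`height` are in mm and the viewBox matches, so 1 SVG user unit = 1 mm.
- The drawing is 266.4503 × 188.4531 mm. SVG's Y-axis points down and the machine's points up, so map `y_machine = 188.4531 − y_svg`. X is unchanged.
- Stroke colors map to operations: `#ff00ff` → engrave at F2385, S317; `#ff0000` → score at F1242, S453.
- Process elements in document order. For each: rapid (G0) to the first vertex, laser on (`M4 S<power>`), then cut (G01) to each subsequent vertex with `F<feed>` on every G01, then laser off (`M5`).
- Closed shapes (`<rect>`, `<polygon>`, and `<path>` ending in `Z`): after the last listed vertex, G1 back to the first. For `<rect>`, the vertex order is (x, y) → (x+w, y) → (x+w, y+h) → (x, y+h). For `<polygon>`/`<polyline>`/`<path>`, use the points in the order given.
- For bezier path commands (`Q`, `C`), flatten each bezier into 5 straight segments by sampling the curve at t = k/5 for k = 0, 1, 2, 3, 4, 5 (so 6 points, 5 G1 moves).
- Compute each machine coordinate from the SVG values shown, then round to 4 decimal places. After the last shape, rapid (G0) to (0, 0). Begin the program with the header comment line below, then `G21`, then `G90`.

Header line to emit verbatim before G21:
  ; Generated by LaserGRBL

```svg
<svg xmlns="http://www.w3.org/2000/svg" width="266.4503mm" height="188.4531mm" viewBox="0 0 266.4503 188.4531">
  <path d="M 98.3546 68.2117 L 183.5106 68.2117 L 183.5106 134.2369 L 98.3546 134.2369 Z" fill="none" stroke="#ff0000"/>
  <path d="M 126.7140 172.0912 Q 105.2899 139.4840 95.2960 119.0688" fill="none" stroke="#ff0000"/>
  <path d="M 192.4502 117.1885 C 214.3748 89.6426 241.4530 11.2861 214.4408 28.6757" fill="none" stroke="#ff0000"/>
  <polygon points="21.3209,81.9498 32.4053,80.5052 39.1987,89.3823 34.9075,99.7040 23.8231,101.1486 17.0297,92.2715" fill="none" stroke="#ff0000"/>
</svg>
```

; Generated by LaserGRBL
G21
G90
G0 X98.3546 Y120.2414
M4 S453
G01 X183.5106 Y120.2414 F1242
G01 X183.5106 Y54.2162 F1242
G01 X98.3546 Y54.2162 F1242
G01 X98.3546 Y120.2414 F1242
M5
G0 X126.7140 Y16.3619
M4 S453
G01 X118.6016 Y28.9171 F1242
G01 X111.4036 Y40.4969 F1242
G01 X105.1200 Y51.1014 F1242
G01 X99.7508 Y60.7305 F1242
G01 X95.2960 Y69.3843 F1242
M5
G0 X192.4502 Y71.2646
M4 S453
G01 X205.7494 Y92.7170 F1242
G01 X217.4418 Y119.3291 F1242
G01 X224.6837 Y144.0664 F1242
G01 X224.6312 Y159.8941 F1242
G01 X214.4408 Y159.7774 F1242
M5
G0 X21.3209 Y106.5033
M4 S453
G01 X32.4053 Y107.9479 F1242
G01 X39.1987 Y99.0708 F1242
G01 X34.9075 Y88.7491 F1242
G01 X23.8231 Y87.3045 F1242
G01 X17.0297 Y96.1816 F1242
G01 X21.3209 Y106.5033 F1242
M5
G0 X0.0000 Y0.0000

1 u = 1 mm; y_m = 188.4531 − y.

[1] `<path>` rectangle, #ff0000→score S453 F1242: (98.3546,120.2414) → (183.5106,120.2414) → (183.5106,54.2162) → (98.3546,54.2162) → (98.3546,120.2414) (closed)

[2] `<path>` quadratic bezier, #ff0000→score S453 F1242: (126.7140,16.3619) → (118.6016,28.9171) → (111.4036,40.4969) → (105.1200,51.1014) → (99.7508,60.7305) → (95.2960,69.3843)

[3] `<path>` cubic bezier, #ff0000→score S453 F1242: (192.4502,71.2646) → (205.7494,92.7170) → (217.4418,119.3291) → (224.6837,144.0664) → (224.6312,159.8941) → (214.4408,159.7774)

[4] `<polygon>` regular polygon, #ff0000→score S453 F1242: (21.3209,106.5033) → (32.4053,107.9479) → (39.1987,99.0708) → (34.9075,88.7491) → (23.8231,87.3045) → (17.0297,96.1816) → (21.3209,106.5033) (closed)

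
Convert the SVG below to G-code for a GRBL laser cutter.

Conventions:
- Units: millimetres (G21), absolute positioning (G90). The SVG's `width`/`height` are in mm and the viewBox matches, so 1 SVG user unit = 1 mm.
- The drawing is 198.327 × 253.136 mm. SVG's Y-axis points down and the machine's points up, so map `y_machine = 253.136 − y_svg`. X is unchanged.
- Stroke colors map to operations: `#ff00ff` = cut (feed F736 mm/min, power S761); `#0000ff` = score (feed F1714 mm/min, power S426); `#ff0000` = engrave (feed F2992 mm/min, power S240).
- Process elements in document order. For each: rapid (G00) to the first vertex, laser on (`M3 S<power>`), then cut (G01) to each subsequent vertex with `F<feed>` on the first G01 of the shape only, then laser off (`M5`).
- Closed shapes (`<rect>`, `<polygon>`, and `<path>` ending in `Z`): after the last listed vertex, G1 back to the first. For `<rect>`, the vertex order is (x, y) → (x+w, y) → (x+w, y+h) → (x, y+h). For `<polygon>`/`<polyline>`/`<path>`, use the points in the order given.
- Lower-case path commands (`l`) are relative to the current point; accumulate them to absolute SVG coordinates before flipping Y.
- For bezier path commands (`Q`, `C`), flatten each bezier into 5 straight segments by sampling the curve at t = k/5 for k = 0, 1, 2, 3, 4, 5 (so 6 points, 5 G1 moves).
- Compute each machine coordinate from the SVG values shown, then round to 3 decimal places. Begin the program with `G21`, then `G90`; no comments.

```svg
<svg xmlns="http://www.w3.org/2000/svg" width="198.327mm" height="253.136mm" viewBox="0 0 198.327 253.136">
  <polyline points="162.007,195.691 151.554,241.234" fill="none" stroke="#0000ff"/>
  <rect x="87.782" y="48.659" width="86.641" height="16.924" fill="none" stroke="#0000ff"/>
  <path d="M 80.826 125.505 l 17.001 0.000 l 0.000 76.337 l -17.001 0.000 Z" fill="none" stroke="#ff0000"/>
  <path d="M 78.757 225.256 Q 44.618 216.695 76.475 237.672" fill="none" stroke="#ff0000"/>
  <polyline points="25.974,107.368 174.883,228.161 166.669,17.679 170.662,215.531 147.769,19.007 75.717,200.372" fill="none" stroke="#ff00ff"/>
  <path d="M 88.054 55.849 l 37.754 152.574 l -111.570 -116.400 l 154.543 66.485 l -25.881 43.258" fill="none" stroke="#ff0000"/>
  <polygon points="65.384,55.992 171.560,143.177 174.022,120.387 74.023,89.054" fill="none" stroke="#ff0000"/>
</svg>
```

1 u = 1 mm; y_m = 253.136 − y.

[1] `<polyline>` line segment, #0000ff→score S426 F1714: (162.007,57.445) → (151.554,11.902)

[2] `<rect>` rectangle, #0000ff→score S426 F1714: (87.782,204.477) → (174.423,204.477) → (174.423,187.553) → (87.782,187.553) → (87.782,204.477) (closed)

[3] `<path>` rectangle, #ff0000→engrave S240 F2992: (80.826,127.631) → (97.827,127.631) → (97.827,51.294) → (80.826,51.294) → (80.826,127.631) (closed)

[4] `<path>` quadratic bezier, #ff0000→engrave S240 F2992: (78.757,27.880) → (67.741,30.123) → (62.005,30.003) → (61.549,27.520) → (66.372,22.673) → (76.475,15.464)

[5] `<polyline>` open polyline, #ff00ff→cut S761 F736: (25.974,145.768) → (174.883,24.975) → (166.669,235.457) → (170.662,37.605) → (147.769,234.129) → (75.717,52.764)

[6] `<path>` open polyline, #ff0000→engrave S240 F2992: (88.054,197.287) → (125.808,44.713) → (14.238,161.113) → (168.781,94.628) → (142.900,51.370)

[7] `<polygon>` closed polygon, #ff0000→engrave S240 F2992: (65.384,197.144) → (171.560,109.959) → (174.022,132.749) → (74.023,164.082) → (65.384,197.144) (closed)

G21
G90
G00 X162.007 Y57.445
M3 S426
G01 X151.554 Y11.902 F1714
M5
G00 X87.782 Y204.477
M3 S426
G01 X174.423 Y204.477 F1714
G01 X174.423 Y187.553
G01 X87.782 Y187.553
G01 X87.782 Y204.477
M5
G00 X80.826 Y127.631
M3 S240
G01 X97.827 Y127.631 F2992
G01 X97.827 Y51.294
G01 X80.826 Y51.294
G01 X80.826 Y127.631
M5
G00 X78.757 Y27.880
M3 S240
G01 X67.741 Y30.123 F2992
G01 X62.005 Y30.003
G01 X61.549 Y27.520
G01 X66.372 Y22.673
G01 X76.475 Y15.464
M5
G00 X25.974 Y145.768
M3 S761
G01 X174.883 Y24.975 F736
G01 X166.669 Y235.457
G01 X170.662 Y37.605
G01 X147.769 Y234.129
G01 X75.717 Y52.764
M5
G00 X88.054 Y197.287
M3 S240
G01 X125.808 Y44.713 F2992
G01 X14.238 Y161.113
G01 X168.781 Y94.628
G01 X142.900 Y51.370
M5
G00 X65.384 Y197.144
M3 S240
G01 X171.560 Y109.959 F2992
G01 X174.022 Y132.749
G01 X74.023 Y164.082
G01 X65.384 Y197.144
M5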